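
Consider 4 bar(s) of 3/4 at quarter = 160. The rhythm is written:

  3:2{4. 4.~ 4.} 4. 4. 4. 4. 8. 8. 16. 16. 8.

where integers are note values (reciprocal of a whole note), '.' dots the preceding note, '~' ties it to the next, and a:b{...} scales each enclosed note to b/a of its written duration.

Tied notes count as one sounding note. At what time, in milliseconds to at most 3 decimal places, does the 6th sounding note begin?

note 6 onset = 15/2b = 2812.5ms

1. 0.0ms @ 0 + 375.0ms (1)
2. 375.0ms @ 1 + 750.0ms (2)
3. 1125.0ms @ 3 + 562.5ms (3/2)
4. 1687.5ms @ 9/2 + 562.5ms (3/2)
5. 2250.0ms @ 6 + 562.5ms (3/2)
6. 2812.5ms @ 15/2 + 562.5ms (3/2)
7. 3375.0ms @ 9 + 281.25ms (3/4)
8. 3656.25ms @ 39/4 + 281.25ms (3/4)
9. 3937.5ms @ 21/2 + 140.625ms (3/8)
10. 4078.125ms @ 87/8 + 140.625ms (3/8)
11. 4218.75ms @ 45/4 + 281.25ms (3/4)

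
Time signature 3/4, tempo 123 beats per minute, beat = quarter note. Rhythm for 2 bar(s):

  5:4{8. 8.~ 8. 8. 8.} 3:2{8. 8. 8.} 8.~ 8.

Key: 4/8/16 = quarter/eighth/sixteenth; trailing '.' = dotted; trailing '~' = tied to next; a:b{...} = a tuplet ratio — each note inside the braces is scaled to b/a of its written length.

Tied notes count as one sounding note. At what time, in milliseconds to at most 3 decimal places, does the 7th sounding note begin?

note 7 onset = 4b = 1951.22ms

1. 0.0ms @ 0 + 292.683ms (3/5)
2. 292.683ms @ 3/5 + 585.366ms (6/5)
3. 878.049ms @ 9/5 + 292.683ms (3/5)
4. 1170.732ms @ 12/5 + 292.683ms (3/5)
5. 1463.415ms @ 3 + 243.902ms (1/2)
6. 1707.317ms @ 7/2 + 243.902ms (1/2)
7. 1951.22ms @ 4 + 243.902ms (1/2)
8. 2195.122ms @ 9/2 + 731.707ms (3/2)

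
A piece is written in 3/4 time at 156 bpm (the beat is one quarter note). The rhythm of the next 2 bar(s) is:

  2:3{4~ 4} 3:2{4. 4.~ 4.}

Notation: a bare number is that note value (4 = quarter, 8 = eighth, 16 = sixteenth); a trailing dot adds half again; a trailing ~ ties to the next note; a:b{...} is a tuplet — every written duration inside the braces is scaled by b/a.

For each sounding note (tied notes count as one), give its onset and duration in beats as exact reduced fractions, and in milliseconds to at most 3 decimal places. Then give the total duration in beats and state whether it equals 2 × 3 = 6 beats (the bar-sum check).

1) 0.0ms=0b +1153.846ms=3b
2) 1153.846ms=3b +384.615ms=1b
3) 1538.462ms=4b +769.231ms=2b
Σ=6b of 6 (156bpm 3/4) — PASS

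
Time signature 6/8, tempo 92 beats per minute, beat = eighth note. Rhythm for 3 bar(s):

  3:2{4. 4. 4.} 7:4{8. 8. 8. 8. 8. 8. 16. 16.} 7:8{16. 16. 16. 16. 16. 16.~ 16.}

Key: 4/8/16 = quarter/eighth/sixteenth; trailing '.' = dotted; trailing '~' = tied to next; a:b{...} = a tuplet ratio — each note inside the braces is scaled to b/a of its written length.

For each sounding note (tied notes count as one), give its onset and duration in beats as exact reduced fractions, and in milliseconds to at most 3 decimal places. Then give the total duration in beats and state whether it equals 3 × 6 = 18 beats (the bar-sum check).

1) 0.0ms=0b +1304.348ms=2b
2) 1304.348ms=2b +1304.348ms=2b
3) 2608.696ms=4b +1304.348ms=2b
4) 3913.043ms=6b +559.006ms=6/7b
5) 4472.05ms=48/7b +559.006ms=6/7b
6) 5031.056ms=54/7b +559.006ms=6/7b
7) 5590.062ms=60/7b +559.006ms=6/7b
8) 6149.068ms=66/7b +559.006ms=6/7b
9) 6708.075ms=72/7b +559.006ms=6/7b
10) 7267.081ms=78/7b +279.503ms=3/7b
11) 7546.584ms=81/7b +279.503ms=3/7b
12) 7826.087ms=12b +559.006ms=6/7b
13) 8385.093ms=90/7b +559.006ms=6/7b
14) 8944.099ms=96/7b +559.006ms=6/7b
15) 9503.106ms=102/7b +559.006ms=6/7b
16) 10062.112ms=108/7b +559.006ms=6/7b
17) 10621.118ms=114/7b +1118.012ms=12/7b
Σ=18b of 18 (92bpm 6/8) — PASS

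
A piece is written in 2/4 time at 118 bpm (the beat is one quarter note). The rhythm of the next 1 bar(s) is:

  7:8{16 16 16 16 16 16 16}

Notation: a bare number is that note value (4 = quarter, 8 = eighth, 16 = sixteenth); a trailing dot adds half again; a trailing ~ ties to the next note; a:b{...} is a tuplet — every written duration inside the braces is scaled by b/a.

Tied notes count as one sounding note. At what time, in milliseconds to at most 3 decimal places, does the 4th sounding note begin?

1. 0.0ms @ 0 + 145.278ms (2/7)
2. 145.278ms @ 2/7 + 145.278ms (2/7)
3. 290.557ms @ 4/7 + 145.278ms (2/7)
4. 435.835ms @ 6/7 + 145.278ms (2/7)
5. 581.114ms @ 8/7 + 145.278ms (2/7)
6. 726.392ms @ 10/7 + 145.278ms (2/7)
7. 871.671ms @ 12/7 + 145.278ms (2/7)

note 4 onset = 6/7b = 435.835ms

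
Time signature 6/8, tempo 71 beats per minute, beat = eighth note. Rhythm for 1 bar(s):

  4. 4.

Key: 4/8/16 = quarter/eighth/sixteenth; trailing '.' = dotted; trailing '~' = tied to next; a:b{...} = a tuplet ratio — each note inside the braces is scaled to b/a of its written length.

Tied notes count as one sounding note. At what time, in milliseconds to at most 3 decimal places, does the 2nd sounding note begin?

1. 0.0ms @ 0 + 2535.211ms (3)
2. 2535.211ms @ 3 + 2535.211ms (3)

note 2 onset = 3b = 2535.211ms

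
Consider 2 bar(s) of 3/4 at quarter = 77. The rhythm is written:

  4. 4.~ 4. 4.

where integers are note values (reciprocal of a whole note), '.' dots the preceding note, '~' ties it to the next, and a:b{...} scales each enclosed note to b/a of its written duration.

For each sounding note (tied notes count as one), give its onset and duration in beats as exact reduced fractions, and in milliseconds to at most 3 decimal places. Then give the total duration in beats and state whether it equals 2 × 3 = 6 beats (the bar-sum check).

1) 0.0ms=0b +1168.831ms=3/2b
2) 1168.831ms=3/2b +2337.662ms=3b
3) 3506.494ms=9/2b +1168.831ms=3/2b
Σ=6b of 6 (77bpm 3/4) — PASS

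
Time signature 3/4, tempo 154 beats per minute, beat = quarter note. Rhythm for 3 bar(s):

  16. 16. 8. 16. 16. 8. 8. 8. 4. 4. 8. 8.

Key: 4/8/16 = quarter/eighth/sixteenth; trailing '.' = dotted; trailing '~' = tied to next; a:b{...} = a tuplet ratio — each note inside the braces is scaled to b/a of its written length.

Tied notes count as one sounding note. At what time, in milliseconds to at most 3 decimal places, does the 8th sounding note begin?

1. 0.0ms @ 0 + 146.104ms (3/8)
2. 146.104ms @ 3/8 + 146.104ms (3/8)
3. 292.208ms @ 3/4 + 292.208ms (3/4)
4. 584.416ms @ 3/2 + 146.104ms (3/8)
5. 730.519ms @ 15/8 + 146.104ms (3/8)
6. 876.623ms @ 9/4 + 292.208ms (3/4)
7. 1168.831ms @ 3 + 292.208ms (3/4)
8. 1461.039ms @ 15/4 + 292.208ms (3/4)
9. 1753.247ms @ 9/2 + 584.416ms (3/2)
10. 2337.662ms @ 6 + 584.416ms (3/2)
11. 2922.078ms @ 15/2 + 292.208ms (3/4)
12. 3214.286ms @ 33/4 + 292.208ms (3/4)

note 8 onset = 15/4b = 1461.039ms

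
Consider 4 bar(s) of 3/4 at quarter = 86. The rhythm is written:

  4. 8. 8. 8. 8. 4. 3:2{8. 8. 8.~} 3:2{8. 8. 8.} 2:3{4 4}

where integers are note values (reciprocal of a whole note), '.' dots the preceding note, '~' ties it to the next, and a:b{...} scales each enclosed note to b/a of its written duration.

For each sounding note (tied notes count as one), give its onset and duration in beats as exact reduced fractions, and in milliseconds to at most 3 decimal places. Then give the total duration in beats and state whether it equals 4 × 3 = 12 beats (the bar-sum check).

1) 0.0ms=0b +1046.512ms=3/2b
2) 1046.512ms=3/2b +523.256ms=3/4b
3) 1569.767ms=9/4b +523.256ms=3/4b
4) 2093.023ms=3b +523.256ms=3/4b
5) 2616.279ms=15/4b +523.256ms=3/4b
6) 3139.535ms=9/2b +1046.512ms=3/2b
7) 4186.047ms=6b +348.837ms=1/2b
8) 4534.884ms=13/2b +348.837ms=1/2b
9) 4883.721ms=7b +697.674ms=1b
10) 5581.395ms=8b +348.837ms=1/2b
11) 5930.233ms=17/2b +348.837ms=1/2b
12) 6279.07ms=9b +1046.512ms=3/2b
13) 7325.581ms=21/2b +1046.512ms=3/2b
Σ=12b of 12 (86bpm 3/4) — PASS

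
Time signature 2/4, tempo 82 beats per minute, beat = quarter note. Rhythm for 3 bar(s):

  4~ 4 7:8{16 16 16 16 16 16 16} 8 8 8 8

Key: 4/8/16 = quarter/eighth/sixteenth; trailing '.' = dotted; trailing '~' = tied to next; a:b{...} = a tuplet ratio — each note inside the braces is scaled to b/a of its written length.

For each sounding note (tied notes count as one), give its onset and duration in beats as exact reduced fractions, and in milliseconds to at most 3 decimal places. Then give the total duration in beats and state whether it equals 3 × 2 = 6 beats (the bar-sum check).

1) 0.0ms=0b +1463.415ms=2b
2) 1463.415ms=2b +209.059ms=2/7b
3) 1672.474ms=16/7b +209.059ms=2/7b
4) 1881.533ms=18/7b +209.059ms=2/7b
5) 2090.592ms=20/7b +209.059ms=2/7b
6) 2299.652ms=22/7b +209.059ms=2/7b
7) 2508.711ms=24/7b +209.059ms=2/7b
8) 2717.77ms=26/7b +209.059ms=2/7b
9) 2926.829ms=4b +365.854ms=1/2b
10) 3292.683ms=9/2b +365.854ms=1/2b
11) 3658.537ms=5b +365.854ms=1/2b
12) 4024.39ms=11/2b +365.854ms=1/2b
Σ=6b of 6 (82bpm 2/4) — PASS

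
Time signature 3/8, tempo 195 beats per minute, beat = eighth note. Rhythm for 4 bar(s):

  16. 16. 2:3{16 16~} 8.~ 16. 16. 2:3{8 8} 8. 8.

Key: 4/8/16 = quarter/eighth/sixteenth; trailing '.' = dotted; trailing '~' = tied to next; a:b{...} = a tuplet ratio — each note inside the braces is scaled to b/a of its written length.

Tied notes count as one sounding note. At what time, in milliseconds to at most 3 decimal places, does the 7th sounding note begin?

1. 0.0ms @ 0 + 230.769ms (3/4)
2. 230.769ms @ 3/4 + 230.769ms (3/4)
3. 461.538ms @ 3/2 + 230.769ms (3/4)
4. 692.308ms @ 9/4 + 923.077ms (3)
5. 1615.385ms @ 21/4 + 230.769ms (3/4)
6. 1846.154ms @ 6 + 461.538ms (3/2)
7. 2307.692ms @ 15/2 + 461.538ms (3/2)
8. 2769.231ms @ 9 + 461.538ms (3/2)
9. 3230.769ms @ 21/2 + 461.538ms (3/2)

note 7 onset = 15/2b = 2307.692ms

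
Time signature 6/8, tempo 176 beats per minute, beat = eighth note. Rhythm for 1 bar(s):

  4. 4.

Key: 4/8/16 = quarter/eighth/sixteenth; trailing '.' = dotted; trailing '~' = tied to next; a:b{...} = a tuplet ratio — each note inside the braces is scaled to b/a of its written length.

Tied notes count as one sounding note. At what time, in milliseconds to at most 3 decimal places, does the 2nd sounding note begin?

note 2 onset = 3b = 1022.727ms

1. 0.0ms @ 0 + 1022.727ms (3)
2. 1022.727ms @ 3 + 1022.727ms (3)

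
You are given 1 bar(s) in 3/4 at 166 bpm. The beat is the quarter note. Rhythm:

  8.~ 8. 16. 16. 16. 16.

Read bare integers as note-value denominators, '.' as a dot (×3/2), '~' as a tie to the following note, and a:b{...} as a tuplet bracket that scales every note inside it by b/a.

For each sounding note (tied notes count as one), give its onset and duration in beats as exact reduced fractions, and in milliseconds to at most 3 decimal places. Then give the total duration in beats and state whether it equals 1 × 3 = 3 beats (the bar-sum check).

1) 0.0ms=0b +542.169ms=3/2b
2) 542.169ms=3/2b +135.542ms=3/8b
3) 677.711ms=15/8b +135.542ms=3/8b
4) 813.253ms=9/4b +135.542ms=3/8b
5) 948.795ms=21/8b +135.542ms=3/8b
Σ=3b of 3 (166bpm 3/4) — PASS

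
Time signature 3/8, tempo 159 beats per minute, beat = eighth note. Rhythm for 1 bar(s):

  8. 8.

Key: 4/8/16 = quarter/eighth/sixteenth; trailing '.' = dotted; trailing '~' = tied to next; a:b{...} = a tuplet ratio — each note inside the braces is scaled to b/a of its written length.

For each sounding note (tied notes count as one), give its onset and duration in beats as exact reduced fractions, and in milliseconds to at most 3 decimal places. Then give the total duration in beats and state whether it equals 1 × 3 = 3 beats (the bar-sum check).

1) 0.0ms=0b +566.038ms=3/2b
2) 566.038ms=3/2b +566.038ms=3/2b
Σ=3b of 3 (159bpm 3/8) — PASS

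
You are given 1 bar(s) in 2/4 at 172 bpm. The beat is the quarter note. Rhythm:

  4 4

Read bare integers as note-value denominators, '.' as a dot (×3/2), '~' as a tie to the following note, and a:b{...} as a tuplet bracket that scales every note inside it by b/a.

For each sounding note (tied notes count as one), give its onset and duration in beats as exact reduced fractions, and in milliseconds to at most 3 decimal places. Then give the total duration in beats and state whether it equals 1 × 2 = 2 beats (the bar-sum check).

1) 0.0ms=0b +348.837ms=1b
2) 348.837ms=1b +348.837ms=1b
Σ=2b of 2 (172bpm 2/4) — PASS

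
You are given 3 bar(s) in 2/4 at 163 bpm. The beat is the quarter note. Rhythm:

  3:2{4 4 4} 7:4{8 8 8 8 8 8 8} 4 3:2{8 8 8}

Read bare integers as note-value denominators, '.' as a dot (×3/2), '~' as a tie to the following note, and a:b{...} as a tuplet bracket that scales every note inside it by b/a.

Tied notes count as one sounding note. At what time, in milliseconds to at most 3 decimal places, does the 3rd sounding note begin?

note 3 onset = 4/3b = 490.798ms

1. 0.0ms @ 0 + 245.399ms (2/3)
2. 245.399ms @ 2/3 + 245.399ms (2/3)
3. 490.798ms @ 4/3 + 245.399ms (2/3)
4. 736.196ms @ 2 + 105.171ms (2/7)
5. 841.367ms @ 16/7 + 105.171ms (2/7)
6. 946.538ms @ 18/7 + 105.171ms (2/7)
7. 1051.709ms @ 20/7 + 105.171ms (2/7)
8. 1156.88ms @ 22/7 + 105.171ms (2/7)
9. 1262.051ms @ 24/7 + 105.171ms (2/7)
10. 1367.222ms @ 26/7 + 105.171ms (2/7)
11. 1472.393ms @ 4 + 368.098ms (1)
12. 1840.491ms @ 5 + 122.699ms (1/3)
13. 1963.19ms @ 16/3 + 122.699ms (1/3)
14. 2085.89ms @ 17/3 + 122.699ms (1/3)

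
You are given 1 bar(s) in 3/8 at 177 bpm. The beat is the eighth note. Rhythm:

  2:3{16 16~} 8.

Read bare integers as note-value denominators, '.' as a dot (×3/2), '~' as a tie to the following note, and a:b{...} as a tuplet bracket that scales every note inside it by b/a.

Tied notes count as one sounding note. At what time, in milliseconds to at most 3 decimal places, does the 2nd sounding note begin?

note 2 onset = 3/4b = 254.237ms

1. 0.0ms @ 0 + 254.237ms (3/4)
2. 254.237ms @ 3/4 + 762.712ms (9/4)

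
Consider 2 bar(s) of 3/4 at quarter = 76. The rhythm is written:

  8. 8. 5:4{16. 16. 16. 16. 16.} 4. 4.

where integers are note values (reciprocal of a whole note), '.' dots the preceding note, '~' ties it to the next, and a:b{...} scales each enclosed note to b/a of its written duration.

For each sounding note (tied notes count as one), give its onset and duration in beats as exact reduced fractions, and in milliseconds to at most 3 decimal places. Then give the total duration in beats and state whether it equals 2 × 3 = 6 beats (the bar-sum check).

1) 0.0ms=0b +592.105ms=3/4b
2) 592.105ms=3/4b +592.105ms=3/4b
3) 1184.211ms=3/2b +236.842ms=3/10b
4) 1421.053ms=9/5b +236.842ms=3/10b
5) 1657.895ms=21/10b +236.842ms=3/10b
6) 1894.737ms=12/5b +236.842ms=3/10b
7) 2131.579ms=27/10b +236.842ms=3/10b
8) 2368.421ms=3b +1184.211ms=3/2b
9) 3552.632ms=9/2b +1184.211ms=3/2b
Σ=6b of 6 (76bpm 3/4) — PASS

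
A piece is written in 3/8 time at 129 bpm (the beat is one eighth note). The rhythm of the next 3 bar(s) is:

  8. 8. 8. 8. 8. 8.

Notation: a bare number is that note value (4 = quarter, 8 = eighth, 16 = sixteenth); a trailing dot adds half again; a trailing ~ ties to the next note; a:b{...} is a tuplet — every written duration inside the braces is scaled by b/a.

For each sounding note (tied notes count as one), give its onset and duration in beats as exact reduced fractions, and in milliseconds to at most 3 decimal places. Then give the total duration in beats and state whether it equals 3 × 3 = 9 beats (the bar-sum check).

1) 0.0ms=0b +697.674ms=3/2b
2) 697.674ms=3/2b +697.674ms=3/2b
3) 1395.349ms=3b +697.674ms=3/2b
4) 2093.023ms=9/2b +697.674ms=3/2b
5) 2790.698ms=6b +697.674ms=3/2b
6) 3488.372ms=15/2b +697.674ms=3/2b
Σ=9b of 9 (129bpm 3/8) — PASS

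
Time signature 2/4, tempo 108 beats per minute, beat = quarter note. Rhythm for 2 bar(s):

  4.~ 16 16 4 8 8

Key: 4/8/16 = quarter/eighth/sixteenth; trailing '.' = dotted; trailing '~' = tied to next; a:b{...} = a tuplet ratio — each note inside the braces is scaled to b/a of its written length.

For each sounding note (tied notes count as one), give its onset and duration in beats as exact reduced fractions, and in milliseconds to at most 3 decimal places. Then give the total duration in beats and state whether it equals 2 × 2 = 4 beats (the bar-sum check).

1) 0.0ms=0b +972.222ms=7/4b
2) 972.222ms=7/4b +138.889ms=1/4b
3) 1111.111ms=2b +555.556ms=1b
4) 1666.667ms=3b +277.778ms=1/2b
5) 1944.444ms=7/2b +277.778ms=1/2b
Σ=4b of 4 (108bpm 2/4) — PASS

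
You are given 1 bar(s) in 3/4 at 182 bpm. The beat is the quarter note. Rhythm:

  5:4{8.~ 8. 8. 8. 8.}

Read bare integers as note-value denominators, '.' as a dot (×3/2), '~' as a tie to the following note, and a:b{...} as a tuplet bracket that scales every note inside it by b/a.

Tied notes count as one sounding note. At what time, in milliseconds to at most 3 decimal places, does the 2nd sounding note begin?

1. 0.0ms @ 0 + 395.604ms (6/5)
2. 395.604ms @ 6/5 + 197.802ms (3/5)
3. 593.407ms @ 9/5 + 197.802ms (3/5)
4. 791.209ms @ 12/5 + 197.802ms (3/5)

note 2 onset = 6/5b = 395.604ms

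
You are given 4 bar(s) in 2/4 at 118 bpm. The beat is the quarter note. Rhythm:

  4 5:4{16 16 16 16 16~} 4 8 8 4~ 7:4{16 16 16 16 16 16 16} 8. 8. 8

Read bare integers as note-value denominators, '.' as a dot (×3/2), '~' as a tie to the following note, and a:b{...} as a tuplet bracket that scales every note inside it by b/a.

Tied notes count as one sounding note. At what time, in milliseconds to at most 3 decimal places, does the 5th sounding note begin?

note 5 onset = 8/5b = 813.559ms

1. 0.0ms @ 0 + 508.475ms (1)
2. 508.475ms @ 1 + 101.695ms (1/5)
3. 610.169ms @ 6/5 + 101.695ms (1/5)
4. 711.864ms @ 7/5 + 101.695ms (1/5)
5. 813.559ms @ 8/5 + 101.695ms (1/5)
6. 915.254ms @ 9/5 + 610.169ms (6/5)
7. 1525.424ms @ 3 + 254.237ms (1/2)
8. 1779.661ms @ 7/2 + 254.237ms (1/2)
9. 2033.898ms @ 4 + 581.114ms (8/7)
10. 2615.012ms @ 36/7 + 72.639ms (1/7)
11. 2687.651ms @ 37/7 + 72.639ms (1/7)
12. 2760.291ms @ 38/7 + 72.639ms (1/7)
13. 2832.93ms @ 39/7 + 72.639ms (1/7)
14. 2905.569ms @ 40/7 + 72.639ms (1/7)
15. 2978.208ms @ 41/7 + 72.639ms (1/7)
16. 3050.847ms @ 6 + 381.356ms (3/4)
17. 3432.203ms @ 27/4 + 381.356ms (3/4)
18. 3813.559ms @ 15/2 + 254.237ms (1/2)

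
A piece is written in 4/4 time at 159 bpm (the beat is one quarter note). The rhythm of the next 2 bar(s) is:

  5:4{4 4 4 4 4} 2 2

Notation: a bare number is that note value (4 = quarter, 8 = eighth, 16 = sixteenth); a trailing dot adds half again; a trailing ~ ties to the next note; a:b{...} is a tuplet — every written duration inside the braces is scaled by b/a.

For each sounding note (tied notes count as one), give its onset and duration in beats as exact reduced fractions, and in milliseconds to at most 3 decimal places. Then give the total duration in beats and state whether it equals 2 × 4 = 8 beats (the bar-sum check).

1) 0.0ms=0b +301.887ms=4/5b
2) 301.887ms=4/5b +301.887ms=4/5b
3) 603.774ms=8/5b +301.887ms=4/5b
4) 905.66ms=12/5b +301.887ms=4/5b
5) 1207.547ms=16/5b +301.887ms=4/5b
6) 1509.434ms=4b +754.717ms=2b
7) 2264.151ms=6b +754.717ms=2b
Σ=8b of 8 (159bpm 4/4) — PASS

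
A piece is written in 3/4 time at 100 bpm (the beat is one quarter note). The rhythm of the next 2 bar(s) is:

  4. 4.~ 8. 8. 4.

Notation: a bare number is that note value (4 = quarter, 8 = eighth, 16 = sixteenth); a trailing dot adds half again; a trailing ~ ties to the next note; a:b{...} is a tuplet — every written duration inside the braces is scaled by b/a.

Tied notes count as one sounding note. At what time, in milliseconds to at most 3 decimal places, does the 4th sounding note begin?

note 4 onset = 9/2b = 2700.0ms

1. 0.0ms @ 0 + 900.0ms (3/2)
2. 900.0ms @ 3/2 + 1350.0ms (9/4)
3. 2250.0ms @ 15/4 + 450.0ms (3/4)
4. 2700.0ms @ 9/2 + 900.0ms (3/2)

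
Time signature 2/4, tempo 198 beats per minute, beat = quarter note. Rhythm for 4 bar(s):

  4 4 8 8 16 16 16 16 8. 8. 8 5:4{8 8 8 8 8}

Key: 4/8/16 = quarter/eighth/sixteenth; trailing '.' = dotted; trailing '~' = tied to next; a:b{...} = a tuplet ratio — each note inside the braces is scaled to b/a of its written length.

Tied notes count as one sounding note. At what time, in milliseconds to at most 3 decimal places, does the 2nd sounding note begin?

1. 0.0ms @ 0 + 303.03ms (1)
2. 303.03ms @ 1 + 303.03ms (1)
3. 606.061ms @ 2 + 151.515ms (1/2)
4. 757.576ms @ 5/2 + 151.515ms (1/2)
5. 909.091ms @ 3 + 75.758ms (1/4)
6. 984.848ms @ 13/4 + 75.758ms (1/4)
7. 1060.606ms @ 7/2 + 75.758ms (1/4)
8. 1136.364ms @ 15/4 + 75.758ms (1/4)
9. 1212.121ms @ 4 + 227.273ms (3/4)
10. 1439.394ms @ 19/4 + 227.273ms (3/4)
11. 1666.667ms @ 11/2 + 151.515ms (1/2)
12. 1818.182ms @ 6 + 121.212ms (2/5)
13. 1939.394ms @ 32/5 + 121.212ms (2/5)
14. 2060.606ms @ 34/5 + 121.212ms (2/5)
15. 2181.818ms @ 36/5 + 121.212ms (2/5)
16. 2303.03ms @ 38/5 + 121.212ms (2/5)

note 2 onset = 1b = 303.03ms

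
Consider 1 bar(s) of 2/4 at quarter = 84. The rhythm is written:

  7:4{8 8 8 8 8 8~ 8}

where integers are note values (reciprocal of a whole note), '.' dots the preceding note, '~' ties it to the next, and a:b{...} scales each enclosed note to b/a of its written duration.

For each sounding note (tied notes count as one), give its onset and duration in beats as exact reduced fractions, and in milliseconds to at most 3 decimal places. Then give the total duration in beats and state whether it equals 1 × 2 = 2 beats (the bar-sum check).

1) 0.0ms=0b +204.082ms=2/7b
2) 204.082ms=2/7b +204.082ms=2/7b
3) 408.163ms=4/7b +204.082ms=2/7b
4) 612.245ms=6/7b +204.082ms=2/7b
5) 816.327ms=8/7b +204.082ms=2/7b
6) 1020.408ms=10/7b +408.163ms=4/7b
Σ=2b of 2 (84bpm 2/4) — PASS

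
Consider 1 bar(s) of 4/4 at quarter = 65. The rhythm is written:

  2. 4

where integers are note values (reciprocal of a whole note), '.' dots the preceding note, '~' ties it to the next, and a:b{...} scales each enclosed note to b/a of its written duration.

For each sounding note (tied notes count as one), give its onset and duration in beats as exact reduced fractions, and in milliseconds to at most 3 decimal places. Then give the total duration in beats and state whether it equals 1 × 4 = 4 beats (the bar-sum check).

1) 0.0ms=0b +2769.231ms=3b
2) 2769.231ms=3b +923.077ms=1b
Σ=4b of 4 (65bpm 4/4) — PASS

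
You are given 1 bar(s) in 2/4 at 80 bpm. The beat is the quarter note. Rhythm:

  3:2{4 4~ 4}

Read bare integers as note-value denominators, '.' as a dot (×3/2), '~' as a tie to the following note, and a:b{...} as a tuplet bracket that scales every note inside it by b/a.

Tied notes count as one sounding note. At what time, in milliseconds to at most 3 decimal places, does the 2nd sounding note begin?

note 2 onset = 2/3b = 500.0ms

1. 0.0ms @ 0 + 500.0ms (2/3)
2. 500.0ms @ 2/3 + 1000.0ms (4/3)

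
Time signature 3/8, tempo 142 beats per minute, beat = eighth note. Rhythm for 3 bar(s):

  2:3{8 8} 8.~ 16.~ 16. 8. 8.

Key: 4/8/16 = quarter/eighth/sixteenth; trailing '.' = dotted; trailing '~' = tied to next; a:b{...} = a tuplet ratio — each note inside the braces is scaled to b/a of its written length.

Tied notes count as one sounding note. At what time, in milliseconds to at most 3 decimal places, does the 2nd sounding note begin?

note 2 onset = 3/2b = 633.803ms

1. 0.0ms @ 0 + 633.803ms (3/2)
2. 633.803ms @ 3/2 + 633.803ms (3/2)
3. 1267.606ms @ 3 + 1267.606ms (3)
4. 2535.211ms @ 6 + 633.803ms (3/2)
5. 3169.014ms @ 15/2 + 633.803ms (3/2)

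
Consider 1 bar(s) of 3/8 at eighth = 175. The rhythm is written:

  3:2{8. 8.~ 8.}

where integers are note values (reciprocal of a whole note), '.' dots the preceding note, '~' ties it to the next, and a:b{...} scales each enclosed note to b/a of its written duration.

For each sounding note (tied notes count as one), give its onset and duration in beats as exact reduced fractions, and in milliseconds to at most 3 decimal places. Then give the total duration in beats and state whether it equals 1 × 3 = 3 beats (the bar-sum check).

1) 0.0ms=0b +342.857ms=1b
2) 342.857ms=1b +685.714ms=2b
Σ=3b of 3 (175bpm 3/8) — PASS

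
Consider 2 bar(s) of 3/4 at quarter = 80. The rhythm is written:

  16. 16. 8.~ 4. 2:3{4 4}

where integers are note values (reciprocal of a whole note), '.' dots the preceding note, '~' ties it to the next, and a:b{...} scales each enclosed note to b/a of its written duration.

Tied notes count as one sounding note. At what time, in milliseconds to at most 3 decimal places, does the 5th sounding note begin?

1. 0.0ms @ 0 + 281.25ms (3/8)
2. 281.25ms @ 3/8 + 281.25ms (3/8)
3. 562.5ms @ 3/4 + 1687.5ms (9/4)
4. 2250.0ms @ 3 + 1125.0ms (3/2)
5. 3375.0ms @ 9/2 + 1125.0ms (3/2)

note 5 onset = 9/2b = 3375.0ms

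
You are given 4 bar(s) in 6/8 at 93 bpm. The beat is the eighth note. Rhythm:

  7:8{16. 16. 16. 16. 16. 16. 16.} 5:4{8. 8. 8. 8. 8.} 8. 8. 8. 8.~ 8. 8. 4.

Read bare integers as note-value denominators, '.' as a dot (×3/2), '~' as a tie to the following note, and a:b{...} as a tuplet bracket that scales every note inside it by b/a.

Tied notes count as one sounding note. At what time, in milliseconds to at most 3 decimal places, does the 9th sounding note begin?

note 9 onset = 36/5b = 4645.161ms

1. 0.0ms @ 0 + 552.995ms (6/7)
2. 552.995ms @ 6/7 + 552.995ms (6/7)
3. 1105.991ms @ 12/7 + 552.995ms (6/7)
4. 1658.986ms @ 18/7 + 552.995ms (6/7)
5. 2211.982ms @ 24/7 + 552.995ms (6/7)
6. 2764.977ms @ 30/7 + 552.995ms (6/7)
7. 3317.972ms @ 36/7 + 552.995ms (6/7)
8. 3870.968ms @ 6 + 774.194ms (6/5)
9. 4645.161ms @ 36/5 + 774.194ms (6/5)
10. 5419.355ms @ 42/5 + 774.194ms (6/5)
11. 6193.548ms @ 48/5 + 774.194ms (6/5)
12. 6967.742ms @ 54/5 + 774.194ms (6/5)
13. 7741.935ms @ 12 + 967.742ms (3/2)
14. 8709.677ms @ 27/2 + 967.742ms (3/2)
15. 9677.419ms @ 15 + 967.742ms (3/2)
16. 10645.161ms @ 33/2 + 1935.484ms (3)
17. 12580.645ms @ 39/2 + 967.742ms (3/2)
18. 13548.387ms @ 21 + 1935.484ms (3)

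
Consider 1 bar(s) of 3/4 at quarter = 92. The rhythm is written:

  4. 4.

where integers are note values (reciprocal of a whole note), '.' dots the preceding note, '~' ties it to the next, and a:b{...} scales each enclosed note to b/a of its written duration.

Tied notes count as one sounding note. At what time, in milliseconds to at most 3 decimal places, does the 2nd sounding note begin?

note 2 onset = 3/2b = 978.261ms

1. 0.0ms @ 0 + 978.261ms (3/2)
2. 978.261ms @ 3/2 + 978.261ms (3/2)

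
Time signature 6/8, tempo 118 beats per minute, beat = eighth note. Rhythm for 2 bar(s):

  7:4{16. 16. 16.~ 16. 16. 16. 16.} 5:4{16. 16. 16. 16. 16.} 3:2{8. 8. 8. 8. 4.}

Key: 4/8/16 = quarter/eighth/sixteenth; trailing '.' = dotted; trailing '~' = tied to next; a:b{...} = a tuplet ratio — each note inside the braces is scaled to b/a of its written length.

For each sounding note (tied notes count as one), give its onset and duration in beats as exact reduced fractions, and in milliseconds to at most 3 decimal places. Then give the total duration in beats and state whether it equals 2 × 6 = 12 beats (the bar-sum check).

1) 0.0ms=0b +217.918ms=3/7b
2) 217.918ms=3/7b +217.918ms=3/7b
3) 435.835ms=6/7b +435.835ms=6/7b
4) 871.671ms=12/7b +217.918ms=3/7b
5) 1089.588ms=15/7b +217.918ms=3/7b
6) 1307.506ms=18/7b +217.918ms=3/7b
7) 1525.424ms=3b +305.085ms=3/5b
8) 1830.508ms=18/5b +305.085ms=3/5b
9) 2135.593ms=21/5b +305.085ms=3/5b
10) 2440.678ms=24/5b +305.085ms=3/5b
11) 2745.763ms=27/5b +305.085ms=3/5b
12) 3050.847ms=6b +508.475ms=1b
13) 3559.322ms=7b +508.475ms=1b
14) 4067.797ms=8b +508.475ms=1b
15) 4576.271ms=9b +508.475ms=1b
16) 5084.746ms=10b +1016.949ms=2b
Σ=12b of 12 (118bpm 6/8) — PASS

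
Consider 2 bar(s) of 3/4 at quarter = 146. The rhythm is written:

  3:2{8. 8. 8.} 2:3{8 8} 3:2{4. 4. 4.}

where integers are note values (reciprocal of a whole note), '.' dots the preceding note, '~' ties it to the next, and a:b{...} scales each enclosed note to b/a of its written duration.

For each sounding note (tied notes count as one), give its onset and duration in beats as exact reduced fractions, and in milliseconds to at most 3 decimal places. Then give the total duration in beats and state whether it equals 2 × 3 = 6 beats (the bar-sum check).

1) 0.0ms=0b +205.479ms=1/2b
2) 205.479ms=1/2b +205.479ms=1/2b
3) 410.959ms=1b +205.479ms=1/2b
4) 616.438ms=3/2b +308.219ms=3/4b
5) 924.658ms=9/4b +308.219ms=3/4b
6) 1232.877ms=3b +410.959ms=1b
7) 1643.836ms=4b +410.959ms=1b
8) 2054.795ms=5b +410.959ms=1b
Σ=6b of 6 (146bpm 3/4) — PASS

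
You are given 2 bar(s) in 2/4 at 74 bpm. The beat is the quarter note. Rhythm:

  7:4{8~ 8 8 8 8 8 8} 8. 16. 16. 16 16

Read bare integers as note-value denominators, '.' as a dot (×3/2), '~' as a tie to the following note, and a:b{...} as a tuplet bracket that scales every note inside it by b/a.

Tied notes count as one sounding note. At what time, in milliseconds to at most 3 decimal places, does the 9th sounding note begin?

1. 0.0ms @ 0 + 463.32ms (4/7)
2. 463.32ms @ 4/7 + 231.66ms (2/7)
3. 694.981ms @ 6/7 + 231.66ms (2/7)
4. 926.641ms @ 8/7 + 231.66ms (2/7)
5. 1158.301ms @ 10/7 + 231.66ms (2/7)
6. 1389.961ms @ 12/7 + 231.66ms (2/7)
7. 1621.622ms @ 2 + 608.108ms (3/4)
8. 2229.73ms @ 11/4 + 304.054ms (3/8)
9. 2533.784ms @ 25/8 + 304.054ms (3/8)
10. 2837.838ms @ 7/2 + 202.703ms (1/4)
11. 3040.541ms @ 15/4 + 202.703ms (1/4)

note 9 onset = 25/8b = 2533.784ms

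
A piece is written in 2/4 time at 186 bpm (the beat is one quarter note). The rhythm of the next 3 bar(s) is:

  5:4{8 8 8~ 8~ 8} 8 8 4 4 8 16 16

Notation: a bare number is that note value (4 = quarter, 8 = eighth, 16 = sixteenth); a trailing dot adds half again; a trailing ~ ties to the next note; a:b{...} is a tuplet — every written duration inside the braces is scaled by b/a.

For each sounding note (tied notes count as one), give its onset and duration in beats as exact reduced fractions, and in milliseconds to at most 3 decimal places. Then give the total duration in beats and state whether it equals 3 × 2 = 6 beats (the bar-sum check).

1) 0.0ms=0b +129.032ms=2/5b
2) 129.032ms=2/5b +129.032ms=2/5b
3) 258.065ms=4/5b +387.097ms=6/5b
4) 645.161ms=2b +161.29ms=1/2b
5) 806.452ms=5/2b +161.29ms=1/2b
6) 967.742ms=3b +322.581ms=1b
7) 1290.323ms=4b +322.581ms=1b
8) 1612.903ms=5b +161.29ms=1/2b
9) 1774.194ms=11/2b +80.645ms=1/4b
10) 1854.839ms=23/4b +80.645ms=1/4b
Σ=6b of 6 (186bpm 2/4) — PASS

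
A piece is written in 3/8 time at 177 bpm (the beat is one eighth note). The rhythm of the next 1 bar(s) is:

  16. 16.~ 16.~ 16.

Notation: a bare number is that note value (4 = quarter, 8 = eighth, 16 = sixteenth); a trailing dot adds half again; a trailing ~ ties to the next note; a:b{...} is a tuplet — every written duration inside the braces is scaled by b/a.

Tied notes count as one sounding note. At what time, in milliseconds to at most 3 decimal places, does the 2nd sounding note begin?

note 2 onset = 3/4b = 254.237ms

1. 0.0ms @ 0 + 254.237ms (3/4)
2. 254.237ms @ 3/4 + 762.712ms (9/4)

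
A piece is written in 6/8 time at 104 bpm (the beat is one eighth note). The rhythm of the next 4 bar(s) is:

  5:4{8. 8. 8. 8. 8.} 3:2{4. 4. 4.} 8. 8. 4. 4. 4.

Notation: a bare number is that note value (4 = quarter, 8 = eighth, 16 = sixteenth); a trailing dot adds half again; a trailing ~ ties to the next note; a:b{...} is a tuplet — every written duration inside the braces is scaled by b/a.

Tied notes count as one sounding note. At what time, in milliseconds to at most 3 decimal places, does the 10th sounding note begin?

note 10 onset = 27/2b = 7788.462ms

1. 0.0ms @ 0 + 692.308ms (6/5)
2. 692.308ms @ 6/5 + 692.308ms (6/5)
3. 1384.615ms @ 12/5 + 692.308ms (6/5)
4. 2076.923ms @ 18/5 + 692.308ms (6/5)
5. 2769.231ms @ 24/5 + 692.308ms (6/5)
6. 3461.538ms @ 6 + 1153.846ms (2)
7. 4615.385ms @ 8 + 1153.846ms (2)
8. 5769.231ms @ 10 + 1153.846ms (2)
9. 6923.077ms @ 12 + 865.385ms (3/2)
10. 7788.462ms @ 27/2 + 865.385ms (3/2)
11. 8653.846ms @ 15 + 1730.769ms (3)
12. 10384.615ms @ 18 + 1730.769ms (3)
13. 12115.385ms @ 21 + 1730.769ms (3)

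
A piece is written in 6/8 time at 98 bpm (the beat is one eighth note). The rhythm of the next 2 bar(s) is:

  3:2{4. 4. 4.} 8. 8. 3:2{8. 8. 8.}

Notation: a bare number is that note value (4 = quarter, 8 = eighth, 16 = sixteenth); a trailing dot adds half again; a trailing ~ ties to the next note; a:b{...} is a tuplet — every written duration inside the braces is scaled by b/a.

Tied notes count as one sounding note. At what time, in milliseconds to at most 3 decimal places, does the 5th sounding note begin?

note 5 onset = 15/2b = 4591.837ms

1. 0.0ms @ 0 + 1224.49ms (2)
2. 1224.49ms @ 2 + 1224.49ms (2)
3. 2448.98ms @ 4 + 1224.49ms (2)
4. 3673.469ms @ 6 + 918.367ms (3/2)
5. 4591.837ms @ 15/2 + 918.367ms (3/2)
6. 5510.204ms @ 9 + 612.245ms (1)
7. 6122.449ms @ 10 + 612.245ms (1)
8. 6734.694ms @ 11 + 612.245ms (1)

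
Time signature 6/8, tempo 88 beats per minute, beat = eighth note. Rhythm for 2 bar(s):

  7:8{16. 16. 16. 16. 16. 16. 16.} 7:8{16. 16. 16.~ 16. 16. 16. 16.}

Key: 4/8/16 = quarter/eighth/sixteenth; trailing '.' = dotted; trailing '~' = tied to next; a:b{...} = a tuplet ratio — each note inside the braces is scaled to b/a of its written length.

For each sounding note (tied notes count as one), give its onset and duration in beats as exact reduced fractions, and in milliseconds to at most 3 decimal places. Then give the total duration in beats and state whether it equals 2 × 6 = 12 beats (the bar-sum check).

1) 0.0ms=0b +584.416ms=6/7b
2) 584.416ms=6/7b +584.416ms=6/7b
3) 1168.831ms=12/7b +584.416ms=6/7b
4) 1753.247ms=18/7b +584.416ms=6/7b
5) 2337.662ms=24/7b +584.416ms=6/7b
6) 2922.078ms=30/7b +584.416ms=6/7b
7) 3506.494ms=36/7b +584.416ms=6/7b
8) 4090.909ms=6b +584.416ms=6/7b
9) 4675.325ms=48/7b +584.416ms=6/7b
10) 5259.74ms=54/7b +1168.831ms=12/7b
11) 6428.571ms=66/7b +584.416ms=6/7b
12) 7012.987ms=72/7b +584.416ms=6/7b
13) 7597.403ms=78/7b +584.416ms=6/7b
Σ=12b of 12 (88bpm 6/8) — PASS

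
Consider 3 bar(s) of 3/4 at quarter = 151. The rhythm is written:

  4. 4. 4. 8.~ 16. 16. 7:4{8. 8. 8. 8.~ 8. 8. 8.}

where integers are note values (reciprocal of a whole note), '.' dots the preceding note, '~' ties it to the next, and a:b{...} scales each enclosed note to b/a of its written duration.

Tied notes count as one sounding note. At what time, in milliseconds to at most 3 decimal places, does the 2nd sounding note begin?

1. 0.0ms @ 0 + 596.026ms (3/2)
2. 596.026ms @ 3/2 + 596.026ms (3/2)
3. 1192.053ms @ 3 + 596.026ms (3/2)
4. 1788.079ms @ 9/2 + 447.02ms (9/8)
5. 2235.099ms @ 45/8 + 149.007ms (3/8)
6. 2384.106ms @ 6 + 170.293ms (3/7)
7. 2554.399ms @ 45/7 + 170.293ms (3/7)
8. 2724.693ms @ 48/7 + 170.293ms (3/7)
9. 2894.986ms @ 51/7 + 340.587ms (6/7)
10. 3235.572ms @ 57/7 + 170.293ms (3/7)
11. 3405.866ms @ 60/7 + 170.293ms (3/7)

note 2 onset = 3/2b = 596.026ms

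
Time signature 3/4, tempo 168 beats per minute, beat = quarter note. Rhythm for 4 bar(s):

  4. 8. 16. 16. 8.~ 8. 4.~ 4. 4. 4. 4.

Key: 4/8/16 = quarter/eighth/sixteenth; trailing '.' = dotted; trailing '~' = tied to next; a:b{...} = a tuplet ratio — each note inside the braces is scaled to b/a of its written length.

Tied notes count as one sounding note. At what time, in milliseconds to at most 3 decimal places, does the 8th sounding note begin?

note 8 onset = 9b = 3214.286ms

1. 0.0ms @ 0 + 535.714ms (3/2)
2. 535.714ms @ 3/2 + 267.857ms (3/4)
3. 803.571ms @ 9/4 + 133.929ms (3/8)
4. 937.5ms @ 21/8 + 133.929ms (3/8)
5. 1071.429ms @ 3 + 535.714ms (3/2)
6. 1607.143ms @ 9/2 + 1071.429ms (3)
7. 2678.571ms @ 15/2 + 535.714ms (3/2)
8. 3214.286ms @ 9 + 535.714ms (3/2)
9. 3750.0ms @ 21/2 + 535.714ms (3/2)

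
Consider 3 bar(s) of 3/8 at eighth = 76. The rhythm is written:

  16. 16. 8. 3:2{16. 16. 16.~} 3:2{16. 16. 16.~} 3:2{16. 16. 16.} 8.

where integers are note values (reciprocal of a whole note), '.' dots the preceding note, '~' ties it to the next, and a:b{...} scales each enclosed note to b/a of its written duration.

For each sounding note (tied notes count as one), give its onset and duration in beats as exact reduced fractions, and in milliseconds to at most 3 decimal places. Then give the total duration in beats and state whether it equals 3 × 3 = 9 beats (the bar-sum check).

1) 0.0ms=0b +592.105ms=3/4b
2) 592.105ms=3/4b +592.105ms=3/4b
3) 1184.211ms=3/2b +1184.211ms=3/2b
4) 2368.421ms=3b +394.737ms=1/2b
5) 2763.158ms=7/2b +394.737ms=1/2b
6) 3157.895ms=4b +789.474ms=1b
7) 3947.368ms=5b +394.737ms=1/2b
8) 4342.105ms=11/2b +789.474ms=1b
9) 5131.579ms=13/2b +394.737ms=1/2b
10) 5526.316ms=7b +394.737ms=1/2b
11) 5921.053ms=15/2b +1184.211ms=3/2b
Σ=9b of 9 (76bpm 3/8) — PASS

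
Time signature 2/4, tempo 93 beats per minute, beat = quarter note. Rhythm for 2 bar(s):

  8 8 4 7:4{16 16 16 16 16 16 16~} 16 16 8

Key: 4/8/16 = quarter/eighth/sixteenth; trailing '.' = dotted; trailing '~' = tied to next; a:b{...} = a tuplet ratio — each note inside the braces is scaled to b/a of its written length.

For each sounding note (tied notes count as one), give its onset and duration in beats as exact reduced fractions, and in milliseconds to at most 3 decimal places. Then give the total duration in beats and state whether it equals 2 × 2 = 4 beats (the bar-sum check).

1) 0.0ms=0b +322.581ms=1/2b
2) 322.581ms=1/2b +322.581ms=1/2b
3) 645.161ms=1b +645.161ms=1b
4) 1290.323ms=2b +92.166ms=1/7b
5) 1382.488ms=15/7b +92.166ms=1/7b
6) 1474.654ms=16/7b +92.166ms=1/7b
7) 1566.82ms=17/7b +92.166ms=1/7b
8) 1658.986ms=18/7b +92.166ms=1/7b
9) 1751.152ms=19/7b +92.166ms=1/7b
10) 1843.318ms=20/7b +253.456ms=11/28b
11) 2096.774ms=13/4b +161.29ms=1/4b
12) 2258.065ms=7/2b +322.581ms=1/2b
Σ=4b of 4 (93bpm 2/4) — PASS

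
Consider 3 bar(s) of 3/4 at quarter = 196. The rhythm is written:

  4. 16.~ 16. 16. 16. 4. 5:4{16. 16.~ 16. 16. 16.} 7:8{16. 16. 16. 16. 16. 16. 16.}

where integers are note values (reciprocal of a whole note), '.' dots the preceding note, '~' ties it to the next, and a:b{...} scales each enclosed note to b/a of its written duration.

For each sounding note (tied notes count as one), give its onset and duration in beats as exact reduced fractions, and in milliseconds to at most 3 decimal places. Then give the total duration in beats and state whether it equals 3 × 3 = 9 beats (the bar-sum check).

1) 0.0ms=0b +459.184ms=3/2b
2) 459.184ms=3/2b +229.592ms=3/4b
3) 688.776ms=9/4b +114.796ms=3/8b
4) 803.571ms=21/8b +114.796ms=3/8b
5) 918.367ms=3b +459.184ms=3/2b
6) 1377.551ms=9/2b +91.837ms=3/10b
7) 1469.388ms=24/5b +183.673ms=3/5b
8) 1653.061ms=27/5b +91.837ms=3/10b
9) 1744.898ms=57/10b +91.837ms=3/10b
10) 1836.735ms=6b +131.195ms=3/7b
11) 1967.93ms=45/7b +131.195ms=3/7b
12) 2099.125ms=48/7b +131.195ms=3/7b
13) 2230.321ms=51/7b +131.195ms=3/7b
14) 2361.516ms=54/7b +131.195ms=3/7b
15) 2492.711ms=57/7b +131.195ms=3/7b
16) 2623.907ms=60/7b +131.195ms=3/7b
Σ=9b of 9 (196bpm 3/4) — PASS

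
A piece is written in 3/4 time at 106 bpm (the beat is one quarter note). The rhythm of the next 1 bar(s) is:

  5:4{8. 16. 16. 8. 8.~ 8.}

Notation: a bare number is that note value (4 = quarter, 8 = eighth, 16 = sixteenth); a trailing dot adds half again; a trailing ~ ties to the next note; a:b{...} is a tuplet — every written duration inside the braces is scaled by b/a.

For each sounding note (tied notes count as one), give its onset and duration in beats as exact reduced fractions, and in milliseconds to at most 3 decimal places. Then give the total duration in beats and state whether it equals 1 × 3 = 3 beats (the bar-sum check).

1) 0.0ms=0b +339.623ms=3/5b
2) 339.623ms=3/5b +169.811ms=3/10b
3) 509.434ms=9/10b +169.811ms=3/10b
4) 679.245ms=6/5b +339.623ms=3/5b
5) 1018.868ms=9/5b +679.245ms=6/5b
Σ=3b of 3 (106bpm 3/4) — PASS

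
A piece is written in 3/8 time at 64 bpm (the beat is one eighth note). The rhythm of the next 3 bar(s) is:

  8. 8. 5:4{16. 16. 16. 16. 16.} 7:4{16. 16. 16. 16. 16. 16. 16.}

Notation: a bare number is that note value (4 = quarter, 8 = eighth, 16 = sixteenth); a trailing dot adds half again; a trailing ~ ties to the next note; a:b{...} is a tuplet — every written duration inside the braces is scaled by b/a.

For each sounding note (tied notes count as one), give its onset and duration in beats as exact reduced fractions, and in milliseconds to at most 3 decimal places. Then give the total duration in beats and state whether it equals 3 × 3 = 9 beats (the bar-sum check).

1) 0.0ms=0b +1406.25ms=3/2b
2) 1406.25ms=3/2b +1406.25ms=3/2b
3) 2812.5ms=3b +562.5ms=3/5b
4) 3375.0ms=18/5b +562.5ms=3/5b
5) 3937.5ms=21/5b +562.5ms=3/5b
6) 4500.0ms=24/5b +562.5ms=3/5b
7) 5062.5ms=27/5b +562.5ms=3/5b
8) 5625.0ms=6b +401.786ms=3/7b
9) 6026.786ms=45/7b +401.786ms=3/7b
10) 6428.571ms=48/7b +401.786ms=3/7b
11) 6830.357ms=51/7b +401.786ms=3/7b
12) 7232.143ms=54/7b +401.786ms=3/7b
13) 7633.929ms=57/7b +401.786ms=3/7b
14) 8035.714ms=60/7b +401.786ms=3/7b
Σ=9b of 9 (64bpm 3/8) — PASS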